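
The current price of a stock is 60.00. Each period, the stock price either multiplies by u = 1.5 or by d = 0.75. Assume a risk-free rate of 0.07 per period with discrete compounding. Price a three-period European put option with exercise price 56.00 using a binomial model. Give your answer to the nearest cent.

Risk-neutral probability p = (1 + 0.07 − 0.75)/(1.5 − 0.75) = 0.3200/0.7500 = 0.4267
Terminal stock prices: S_uuu = 202.5, S_uud = 101.2, S_udd = 50.62, S_ddd = 25.31
Terminal payoffs (K − S): max(-146.5, 0) = 0, max(-45.25, 0) = 0, max(5.375, 0) = 5.375, max(30.69, 0) = 30.69
Node uu (S = 135): V_uu = 1/1.07·[0.4267·0.0000 + 0.5733·0.0000] = 0.0000
Node ud (S = 67.5): V_ud = 1/1.07·[0.4267·0.0000 + 0.5733·5.3750] = 2.8801
Node dd (S = 33.75): V_dd = 1/1.07·[0.4267·5.3750 + 0.5733·30.6875] = 18.5864
Node u (S = 90): V_u = 1/1.07·[0.4267·0.0000 + 0.5733·2.8801] = 1.5432
Node d (S = 45): V_d = 1/1.07·[0.4267·2.8801 + 0.5733·18.5864] = 11.1075
Node 0 (S = 60): V_0 = 1/1.07·[0.4267·1.5432 + 0.5733·11.1075] = 6.5671

6.57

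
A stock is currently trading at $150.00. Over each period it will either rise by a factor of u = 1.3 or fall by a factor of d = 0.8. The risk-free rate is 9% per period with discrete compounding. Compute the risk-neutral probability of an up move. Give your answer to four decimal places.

p = 0.5800

Risk-neutral probability p = (1 + 0.09 − 0.8)/(1.3 − 0.8) = 0.2900/0.5000 = 0.5800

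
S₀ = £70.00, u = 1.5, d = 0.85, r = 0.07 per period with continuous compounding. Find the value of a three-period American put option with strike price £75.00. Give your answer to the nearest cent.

£9.50

Risk-neutral probability p = (e^0.07 − 0.85)/(1.5 − 0.85) = 0.2225/0.6500 = 0.3423
Terminal stock prices: S_uuu = 236.2, S_uud = 133.9, S_udd = 75.86, S_ddd = 42.99
Terminal payoffs (K − S): max(-161.2, 0) = 0, max(-58.88, 0) = 0, max(-0.8625, 0) = 0, max(32.01, 0) = 32.01
Node uu (S = 157.5): continuation = e^(−0.07)·[0.3423·0.0000 + 0.6577·0.0000] = 0.0000; exercise value = 0.0000 ≤ continuation, so V_uu = 0.0000
Node ud (S = 89.25): continuation = e^(−0.07)·[0.3423·0.0000 + 0.6577·0.0000] = 0.0000; exercise value = 0.0000 ≤ continuation, so V_ud = 0.0000
Node dd (S = 50.57): continuation = e^(−0.07)·[0.3423·0.0000 + 0.6577·32.0113] = 19.6298; exercise value = 24.4250 > continuation, so V_dd = 24.4250 (exercise)
Node u (S = 105): continuation = e^(−0.07)·[0.3423·0.0000 + 0.6577·0.0000] = 0.0000; exercise value = 0.0000 ≤ continuation, so V_u = 0.0000
Node d (S = 59.5): continuation = e^(−0.07)·[0.3423·0.0000 + 0.6577·24.4250] = 14.9778; exercise value = 15.5000 > continuation, so V_d = 15.5000 (exercise)
Node 0 (S = 70): continuation = e^(−0.07)·[0.3423·0.0000 + 0.6577·15.5000] = 9.5049; exercise value = 5.0000 ≤ continuation, so V_0 = 9.5049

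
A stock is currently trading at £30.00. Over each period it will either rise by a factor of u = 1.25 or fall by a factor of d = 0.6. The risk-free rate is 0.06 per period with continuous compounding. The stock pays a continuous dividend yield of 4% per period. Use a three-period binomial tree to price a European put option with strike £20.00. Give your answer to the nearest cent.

Per-period risk-free factor R = e^0.06 = 1.0618; dividend-adjusted growth = e^(0.06−0.04) = 1.0202.
Risk-neutral probability p = (1.0202 − 0.6)/(1.25 − 0.6) = 0.4202/0.6500 = 0.6465
Terminal stock prices: S_uuu = 58.59, S_uud = 28.12, S_udd = 13.5, S_ddd = 6.48
Terminal payoffs (K − S): max(-38.59, 0) = 0, max(-8.125, 0) = 0, max(6.5, 0) = 6.5, max(13.52, 0) = 13.52
Node uu (S = 46.88): V_uu = e^(−0.06)·[0.6465·0.0000 + 0.3535·0.0000] = 0.0000
Node ud (S = 22.5): V_ud = e^(−0.06)·[0.6465·0.0000 + 0.3535·6.5000] = 2.1642
Node dd (S = 10.8): V_dd = e^(−0.06)·[0.6465·6.5000 + 0.3535·13.5200] = 8.4588
Node u (S = 37.5): V_u = e^(−0.06)·[0.6465·0.0000 + 0.3535·2.1642] = 0.7206
Node d (S = 18): V_d = e^(−0.06)·[0.6465·2.1642 + 0.3535·8.4588] = 4.1339
Node 0 (S = 30): V_0 = e^(−0.06)·[0.6465·0.7206 + 0.3535·4.1339] = 1.8151

£1.82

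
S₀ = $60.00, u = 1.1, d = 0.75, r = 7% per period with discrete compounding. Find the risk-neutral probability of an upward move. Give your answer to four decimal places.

p = 0.9143

Risk-neutral probability p = (1 + 0.07 − 0.75)/(1.1 − 0.75) = 0.3200/0.3500 = 0.9143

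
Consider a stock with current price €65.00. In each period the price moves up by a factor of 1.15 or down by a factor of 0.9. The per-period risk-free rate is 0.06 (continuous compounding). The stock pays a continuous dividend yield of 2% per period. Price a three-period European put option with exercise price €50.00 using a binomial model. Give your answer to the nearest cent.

€0.18

Per-period risk-free factor R = e^0.06 = 1.0618; dividend-adjusted growth = e^(0.06−0.02) = 1.0408.
Risk-neutral probability p = (1.0408 − 0.9)/(1.15 − 0.9) = 0.1408/0.2500 = 0.5632
Terminal stock prices: S_uuu = 98.86, S_uud = 77.37, S_udd = 60.55, S_ddd = 47.39
Terminal payoffs (K − S): max(-48.86, 0) = 0, max(-27.37, 0) = 0, max(-10.55, 0) = 0, max(2.615, 0) = 2.615
Node uu (S = 85.96): V_uu = e^(−0.06)·[0.5632·0.0000 + 0.4368·0.0000] = 0.0000
Node ud (S = 67.28): V_ud = e^(−0.06)·[0.5632·0.0000 + 0.4368·0.0000] = 0.0000
Node dd (S = 52.65): V_dd = e^(−0.06)·[0.5632·0.0000 + 0.4368·2.6150] = 1.0756
Node u (S = 74.75): V_u = e^(−0.06)·[0.5632·0.0000 + 0.4368·0.0000] = 0.0000
Node d (S = 58.5): V_d = e^(−0.06)·[0.5632·0.0000 + 0.4368·1.0756] = 0.4424
Node 0 (S = 65): V_0 = e^(−0.06)·[0.5632·0.0000 + 0.4368·0.4424] = 0.1820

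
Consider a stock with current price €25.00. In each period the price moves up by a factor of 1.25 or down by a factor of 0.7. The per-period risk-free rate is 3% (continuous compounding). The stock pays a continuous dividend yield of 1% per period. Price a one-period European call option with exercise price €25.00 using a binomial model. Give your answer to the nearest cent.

€3.53

Per-period risk-free factor R = e^0.03 = 1.0305; dividend-adjusted growth = e^(0.03−0.01) = 1.0202.
Risk-neutral probability p = (1.0202 − 0.7)/(1.25 − 0.7) = 0.3202/0.5500 = 0.5822
Terminal stock prices: S_u = 31.25, S_d = 17.5
Terminal payoffs (S − K): max(6.25, 0) = 6.25, max(-7.5, 0) = 0
Node 0 (S = 25): V_0 = e^(−0.03)·[0.5822·6.2500 + 0.4178·0.0000] = 3.5311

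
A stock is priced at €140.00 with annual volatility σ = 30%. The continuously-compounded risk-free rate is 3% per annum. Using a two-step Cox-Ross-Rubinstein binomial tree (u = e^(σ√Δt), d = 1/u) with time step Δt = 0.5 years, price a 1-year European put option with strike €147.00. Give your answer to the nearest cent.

€17.79

CRR parameters: u = e^(σ√Δt) = e^(0.3·√0.5) = 1.2363, d = 1/u = 0.8089
Per-period rate: rΔt = 0.03·0.5 = 0.015, so R = e^0.015 = 1.0151
Risk-neutral probability p = (e^0.015 − 0.8089)/(1.2363 − 0.8089) = 0.2063/0.4275 = 0.4825
Terminal stock prices: S_uu = 214, S_ud = 140, S_dd = 91.6
Terminal payoffs (K − S): max(-66.99, 0) = 0, max(7, 0) = 7, max(55.4, 0) = 55.4
Node u (S = 173.1): V_u = e^(−0.015)·[0.4825·0.0000 + 0.5175·7.0000] = 3.5684
Node d (S = 113.2): V_d = e^(−0.015)·[0.4825·7.0000 + 0.5175·55.4048] = 31.5714
Node 0 (S = 140): V_0 = e^(−0.015)·[0.4825·3.5684 + 0.5175·31.5714] = 17.7905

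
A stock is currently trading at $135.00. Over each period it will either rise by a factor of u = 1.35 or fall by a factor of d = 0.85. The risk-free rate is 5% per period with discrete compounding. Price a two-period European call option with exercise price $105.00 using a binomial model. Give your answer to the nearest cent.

Risk-neutral probability p = (1 + 0.05 − 0.85)/(1.35 − 0.85) = 0.2000/0.5000 = 0.4000
Terminal stock prices: S_uu = 246, S_ud = 154.9, S_dd = 97.54
Terminal payoffs (S − K): max(141, 0) = 141, max(49.91, 0) = 49.91, max(-7.463, 0) = 0
Node u (S = 182.2): V_u = 1/1.05·[0.4000·141.0375 + 0.6000·49.9125] = 82.2500
Node d (S = 114.8): V_d = 1/1.05·[0.4000·49.9125 + 0.6000·0.0000] = 19.0143
Node 0 (S = 135): V_0 = 1/1.05·[0.4000·82.2500 + 0.6000·19.0143] = 42.1986

$42.20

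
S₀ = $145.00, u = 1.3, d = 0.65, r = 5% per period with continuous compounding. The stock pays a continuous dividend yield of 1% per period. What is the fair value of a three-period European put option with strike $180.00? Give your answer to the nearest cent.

Per-period risk-free factor R = e^0.05 = 1.0513; dividend-adjusted growth = e^(0.05−0.01) = 1.0408.
Risk-neutral probability p = (1.0408 − 0.65)/(1.3 − 0.65) = 0.3908/0.6500 = 0.6012
Terminal stock prices: S_uuu = 318.6, S_uud = 159.3, S_udd = 79.64, S_ddd = 39.82
Terminal payoffs (K − S): max(-138.6, 0) = 0, max(20.72, 0) = 20.72, max(100.4, 0) = 100.4, max(140.2, 0) = 140.2
Node uu (S = 245.1): V_uu = e^(−0.05)·[0.6012·0.0000 + 0.3988·20.7175] = 7.8583
Node ud (S = 122.5): V_ud = e^(−0.05)·[0.6012·20.7175 + 0.3988·100.3587] = 49.9154
Node dd (S = 61.26): V_dd = e^(−0.05)·[0.6012·100.3587 + 0.3988·140.1794] = 110.5684
Node u (S = 188.5): V_u = e^(−0.05)·[0.6012·7.8583 + 0.3988·49.9154] = 23.4275
Node d (S = 94.25): V_d = e^(−0.05)·[0.6012·49.9154 + 0.3988·110.5684] = 70.4870
Node 0 (S = 145): V_0 = e^(−0.05)·[0.6012·23.4275 + 0.3988·70.4870] = 40.1349

$40.13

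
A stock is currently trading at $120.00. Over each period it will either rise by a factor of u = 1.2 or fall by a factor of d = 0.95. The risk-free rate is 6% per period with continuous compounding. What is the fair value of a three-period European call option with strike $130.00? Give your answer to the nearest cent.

Risk-neutral probability p = (e^0.06 − 0.95)/(1.2 − 0.95) = 0.1118/0.2500 = 0.4473
Terminal stock prices: S_uuu = 207.4, S_uud = 164.2, S_udd = 130, S_ddd = 102.9
Terminal payoffs (S − K): max(77.36, 0) = 77.36, max(34.16, 0) = 34.16, max(-0.04, 0) = 0, max(-27.12, 0) = 0
Node uu (S = 172.8): V_uu = e^(−0.06)·[0.4473·77.3600 + 0.5527·34.1600] = 50.3706
Node ud (S = 136.8): V_ud = e^(−0.06)·[0.4473·34.1600 + 0.5527·0.0000] = 14.3914
Node dd (S = 108.3): V_dd = e^(−0.06)·[0.4473·0.0000 + 0.5527·0.0000] = 0.0000
Node u (S = 144): V_u = e^(−0.06)·[0.4473·50.3706 + 0.5527·14.3914] = 28.7112
Node d (S = 114): V_d = e^(−0.06)·[0.4473·14.3914 + 0.5527·0.0000] = 6.0630
Node 0 (S = 120): V_0 = e^(−0.06)·[0.4473·28.7112 + 0.5527·6.0630] = 15.2515

$15.25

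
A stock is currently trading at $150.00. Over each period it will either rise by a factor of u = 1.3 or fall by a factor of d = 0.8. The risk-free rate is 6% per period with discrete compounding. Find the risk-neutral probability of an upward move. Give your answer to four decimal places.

p = 0.5200

Risk-neutral probability p = (1 + 0.06 − 0.8)/(1.3 − 0.8) = 0.2600/0.5000 = 0.5200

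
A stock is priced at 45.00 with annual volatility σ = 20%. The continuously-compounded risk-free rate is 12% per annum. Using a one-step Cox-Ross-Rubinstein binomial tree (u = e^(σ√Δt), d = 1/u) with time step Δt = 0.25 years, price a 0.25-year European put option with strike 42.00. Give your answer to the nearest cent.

CRR parameters: u = e^(σ√Δt) = e^(0.2·√0.25) = 1.1052, d = 1/u = 0.9048
Per-period rate: rΔt = 0.12·0.25 = 0.03, so R = e^0.03 = 1.0305
Risk-neutral probability p = (e^0.03 − 0.9048)/(1.1052 − 0.9048) = 0.1256/0.2003 = 0.6270
Terminal stock prices: S_u = 49.73, S_d = 40.72
Terminal payoffs (K − S): max(-7.733, 0) = 0, max(1.282, 0) = 1.282
Node 0 (S = 45): V_0 = e^(−0.03)·[0.6270·0.0000 + 0.3730·1.2823] = 0.4641

0.46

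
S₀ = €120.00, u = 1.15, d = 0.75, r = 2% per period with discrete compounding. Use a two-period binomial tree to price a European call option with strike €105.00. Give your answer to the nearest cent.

Risk-neutral probability p = (1 + 0.02 − 0.75)/(1.15 − 0.75) = 0.2700/0.4000 = 0.6750
Terminal stock prices: S_uu = 158.7, S_ud = 103.5, S_dd = 67.5
Terminal payoffs (S − K): max(53.7, 0) = 53.7, max(-1.5, 0) = 0, max(-37.5, 0) = 0
Node u (S = 138): V_u = 1/1.02·[0.6750·53.7000 + 0.3250·0.0000] = 35.5368
Node d (S = 90): V_d = 1/1.02·[0.6750·0.0000 + 0.3250·0.0000] = 0.0000
Node 0 (S = 120): V_0 = 1/1.02·[0.6750·35.5368 + 0.3250·0.0000] = 23.5170

€23.52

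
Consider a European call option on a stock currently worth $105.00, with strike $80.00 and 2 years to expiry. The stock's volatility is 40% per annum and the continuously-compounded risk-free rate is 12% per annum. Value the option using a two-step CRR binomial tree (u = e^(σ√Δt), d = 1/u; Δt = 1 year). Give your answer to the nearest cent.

CRR parameters: u = e^(σ√Δt) = e^(0.4·√1) = 1.4918, d = 1/u = 0.6703
Per-period rate: rΔt = 0.12·1 = 0.12, so R = e^0.12 = 1.1275
Risk-neutral probability p = (e^0.12 − 0.6703)/(1.4918 − 0.6703) = 0.4572/0.8215 = 0.5565
Terminal stock prices: S_uu = 233.7, S_ud = 105, S_dd = 47.18
Terminal payoffs (S − K): max(153.7, 0) = 153.7, max(25, 0) = 25, max(-32.82, 0) = 0
Node u (S = 156.6): V_u = e^(−0.12)·[0.5565·153.6818 + 0.4435·25.0000] = 85.6880
Node d (S = 70.38): V_d = e^(−0.12)·[0.5565·25.0000 + 0.4435·0.0000] = 12.3395
Node 0 (S = 105): V_0 = e^(−0.12)·[0.5565·85.6880 + 0.4435·12.3395] = 47.1476

$47.15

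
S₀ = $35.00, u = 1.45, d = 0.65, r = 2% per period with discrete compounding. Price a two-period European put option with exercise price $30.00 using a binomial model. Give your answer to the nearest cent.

Risk-neutral probability p = (1 + 0.02 − 0.65)/(1.45 − 0.65) = 0.3700/0.8000 = 0.4625
Terminal stock prices: S_uu = 73.59, S_ud = 32.99, S_dd = 14.79
Terminal payoffs (K − S): max(-43.59, 0) = 0, max(-2.988, 0) = 0, max(15.21, 0) = 15.21
Node u (S = 50.75): V_u = 1/1.02·[0.4625·0.0000 + 0.5375·0.0000] = 0.0000
Node d (S = 22.75): V_d = 1/1.02·[0.4625·0.0000 + 0.5375·15.2125] = 8.0164
Node 0 (S = 35): V_0 = 1/1.02·[0.4625·0.0000 + 0.5375·8.0164] = 4.2243

$4.22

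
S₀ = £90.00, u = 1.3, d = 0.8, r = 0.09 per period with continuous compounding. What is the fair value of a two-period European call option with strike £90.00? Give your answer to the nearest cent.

£19.41

Risk-neutral probability p = (e^0.09 − 0.8)/(1.3 − 0.8) = 0.2942/0.5000 = 0.5883
Terminal stock prices: S_uu = 152.1, S_ud = 93.6, S_dd = 57.6
Terminal payoffs (S − K): max(62.1, 0) = 62.1, max(3.6, 0) = 3.6, max(-32.4, 0) = 0
Node u (S = 117): V_u = e^(−0.09)·[0.5883·62.1000 + 0.4117·3.6000] = 34.7462
Node d (S = 72): V_d = e^(−0.09)·[0.5883·3.6000 + 0.4117·0.0000] = 1.9358
Node 0 (S = 90): V_0 = e^(−0.09)·[0.5883·34.7462 + 0.4117·1.9358] = 19.4117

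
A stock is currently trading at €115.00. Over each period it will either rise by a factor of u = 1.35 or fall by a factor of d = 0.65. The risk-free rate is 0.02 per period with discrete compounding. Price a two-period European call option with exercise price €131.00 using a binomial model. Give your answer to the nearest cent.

Risk-neutral probability p = (1 + 0.02 − 0.65)/(1.35 − 0.65) = 0.3700/0.7000 = 0.5286
Terminal stock prices: S_uu = 209.6, S_ud = 100.9, S_dd = 48.59
Terminal payoffs (S − K): max(78.59, 0) = 78.59, max(-30.09, 0) = 0, max(-82.41, 0) = 0
Node u (S = 155.2): V_u = 1/1.02·[0.5286·78.5875 + 0.4714·0.0000] = 40.7246
Node d (S = 74.75): V_d = 1/1.02·[0.5286·0.0000 + 0.4714·0.0000] = 0.0000
Node 0 (S = 115): V_0 = 1/1.02·[0.5286·40.7246 + 0.4714·0.0000] = 21.1038

€21.10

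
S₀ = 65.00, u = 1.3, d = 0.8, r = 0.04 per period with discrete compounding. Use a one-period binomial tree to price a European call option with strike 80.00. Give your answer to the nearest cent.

2.08

Risk-neutral probability p = (1 + 0.04 − 0.8)/(1.3 − 0.8) = 0.2400/0.5000 = 0.4800
Terminal stock prices: S_u = 84.5, S_d = 52
Terminal payoffs (S − K): max(4.5, 0) = 4.5, max(-28, 0) = 0
Node 0 (S = 65): V_0 = 1/1.04·[0.4800·4.5000 + 0.5200·0.0000] = 2.0769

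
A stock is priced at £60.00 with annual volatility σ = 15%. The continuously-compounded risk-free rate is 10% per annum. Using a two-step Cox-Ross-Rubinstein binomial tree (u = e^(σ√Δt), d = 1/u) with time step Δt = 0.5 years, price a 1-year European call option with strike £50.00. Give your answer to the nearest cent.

CRR parameters: u = e^(σ√Δt) = e^(0.15·√0.5) = 1.1119, d = 1/u = 0.8994
Per-period rate: rΔt = 0.1·0.5 = 0.05, so R = e^0.05 = 1.0513
Risk-neutral probability p = (e^0.05 − 0.8994)/(1.1119 − 0.8994) = 0.1519/0.2125 = 0.7148
Terminal stock prices: S_uu = 74.18, S_ud = 60, S_dd = 48.53
Terminal payoffs (S − K): max(24.18, 0) = 24.18, max(10, 0) = 10, max(-1.469, 0) = 0
Node u (S = 66.71): V_u = e^(−0.05)·[0.7148·24.1787 + 0.2852·10.0000] = 19.1522
Node d (S = 53.96): V_d = e^(−0.05)·[0.7148·10.0000 + 0.2852·0.0000] = 6.7989
Node 0 (S = 60): V_0 = e^(−0.05)·[0.7148·19.1522 + 0.2852·6.7989] = 14.8662

£14.87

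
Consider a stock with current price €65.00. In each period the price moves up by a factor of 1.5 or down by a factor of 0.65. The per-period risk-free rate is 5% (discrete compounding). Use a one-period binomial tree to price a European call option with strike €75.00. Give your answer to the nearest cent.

Risk-neutral probability p = (1 + 0.05 − 0.65)/(1.5 − 0.65) = 0.4000/0.8500 = 0.4706
Terminal stock prices: S_u = 97.5, S_d = 42.25
Terminal payoffs (S − K): max(22.5, 0) = 22.5, max(-32.75, 0) = 0
Node 0 (S = 65): V_0 = 1/1.05·[0.4706·22.5000 + 0.5294·0.0000] = 10.0840

€10.08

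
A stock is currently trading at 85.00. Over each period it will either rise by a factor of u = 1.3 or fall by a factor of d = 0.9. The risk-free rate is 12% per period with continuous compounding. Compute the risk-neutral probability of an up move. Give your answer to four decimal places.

Risk-neutral probability p = (e^0.12 − 0.9)/(1.3 − 0.9) = 0.2275/0.4000 = 0.5687

p = 0.5687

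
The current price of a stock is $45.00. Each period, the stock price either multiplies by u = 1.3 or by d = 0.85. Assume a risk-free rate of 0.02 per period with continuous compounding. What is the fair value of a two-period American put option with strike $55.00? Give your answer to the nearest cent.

$11.40

Risk-neutral probability p = (e^0.02 − 0.85)/(1.3 − 0.85) = 0.1702/0.4500 = 0.3782
Terminal stock prices: S_uu = 76.05, S_ud = 49.73, S_dd = 32.51
Terminal payoffs (K − S): max(-21.05, 0) = 0, max(5.275, 0) = 5.275, max(22.49, 0) = 22.49
Node u (S = 58.5): continuation = e^(−0.02)·[0.3782·0.0000 + 0.6218·5.2750] = 3.2149; exercise value = 0.0000 ≤ continuation, so V_u = 3.2149
Node d (S = 38.25): continuation = e^(−0.02)·[0.3782·5.2750 + 0.6218·22.4875] = 15.6609; exercise value = 16.7500 > continuation, so V_d = 16.7500 (exercise)
Node 0 (S = 45): continuation = e^(−0.02)·[0.3782·3.2149 + 0.6218·16.7500] = 11.4004; exercise value = 10.0000 ≤ continuation, so V_0 = 11.4004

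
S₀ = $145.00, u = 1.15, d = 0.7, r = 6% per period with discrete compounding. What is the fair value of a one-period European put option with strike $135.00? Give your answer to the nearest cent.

Risk-neutral probability p = (1 + 0.06 − 0.7)/(1.15 − 0.7) = 0.3600/0.4500 = 0.8000
Terminal stock prices: S_u = 166.8, S_d = 101.5
Terminal payoffs (K − S): max(-31.75, 0) = 0, max(33.5, 0) = 33.5
Node 0 (S = 145): V_0 = 1/1.06·[0.8000·0.0000 + 0.2000·33.5000] = 6.3208

$6.32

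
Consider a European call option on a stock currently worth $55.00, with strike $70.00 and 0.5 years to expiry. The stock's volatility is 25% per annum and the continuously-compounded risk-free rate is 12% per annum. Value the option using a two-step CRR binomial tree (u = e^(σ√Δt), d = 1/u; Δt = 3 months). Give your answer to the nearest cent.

$0.20

CRR parameters: u = e^(σ√Δt) = e^(0.25·√0.25) = 1.1331, d = 1/u = 0.8825
Per-period rate: rΔt = 0.12·0.25 = 0.03, so R = e^0.03 = 1.0305
Risk-neutral probability p = (e^0.03 − 0.8825)/(1.1331 − 0.8825) = 0.1480/0.2507 = 0.5903
Terminal stock prices: S_uu = 70.62, S_ud = 55, S_dd = 42.83
Terminal payoffs (S − K): max(0.6214, 0) = 0.6214, max(-15, 0) = 0, max(-27.17, 0) = 0
Node u (S = 62.32): V_u = e^(−0.03)·[0.5903·0.6214 + 0.4097·0.0000] = 0.3560
Node d (S = 48.54): V_d = e^(−0.03)·[0.5903·0.0000 + 0.4097·0.0000] = 0.0000
Node 0 (S = 55): V_0 = e^(−0.03)·[0.5903·0.3560 + 0.4097·0.0000] = 0.2039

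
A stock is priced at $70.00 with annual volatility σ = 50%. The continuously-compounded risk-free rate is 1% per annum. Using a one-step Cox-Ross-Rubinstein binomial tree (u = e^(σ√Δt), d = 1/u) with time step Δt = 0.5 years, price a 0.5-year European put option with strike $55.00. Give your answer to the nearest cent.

$3.38

CRR parameters: u = e^(σ√Δt) = e^(0.5·√0.5) = 1.4241, d = 1/u = 0.7022
Per-period rate: rΔt = 0.01·0.5 = 0.005, so R = e^0.005 = 1.0050
Risk-neutral probability p = (e^0.005 − 0.7022)/(1.4241 − 0.7022) = 0.3028/0.7219 = 0.4195
Terminal stock prices: S_u = 99.69, S_d = 49.15
Terminal payoffs (K − S): max(-44.69, 0) = 0, max(5.847, 0) = 5.847
Node 0 (S = 70): V_0 = e^(−0.005)·[0.4195·0.0000 + 0.5805·5.8468] = 3.3774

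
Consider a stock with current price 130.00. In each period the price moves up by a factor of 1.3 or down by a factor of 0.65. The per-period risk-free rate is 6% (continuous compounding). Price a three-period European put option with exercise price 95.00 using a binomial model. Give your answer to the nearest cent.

Risk-neutral probability p = (e^0.06 − 0.65)/(1.3 − 0.65) = 0.4118/0.6500 = 0.6336
Terminal stock prices: S_uuu = 285.6, S_uud = 142.8, S_udd = 71.4, S_ddd = 35.7
Terminal payoffs (K − S): max(-190.6, 0) = 0, max(-47.81, 0) = 0, max(23.6, 0) = 23.6, max(59.3, 0) = 59.3
Node uu (S = 219.7): V_uu = e^(−0.06)·[0.6336·0.0000 + 0.3664·0.0000] = 0.0000
Node ud (S = 109.9): V_ud = e^(−0.06)·[0.6336·0.0000 + 0.3664·23.5975] = 8.1427
Node dd (S = 54.93): V_dd = e^(−0.06)·[0.6336·23.5975 + 0.3664·59.2987] = 34.5426
Node u (S = 169): V_u = e^(−0.06)·[0.6336·0.0000 + 0.3664·8.1427] = 2.8098
Node d (S = 84.5): V_d = e^(−0.06)·[0.6336·8.1427 + 0.3664·34.5426] = 16.7783
Node 0 (S = 130): V_0 = e^(−0.06)·[0.6336·2.8098 + 0.3664·16.7783] = 7.4662

7.47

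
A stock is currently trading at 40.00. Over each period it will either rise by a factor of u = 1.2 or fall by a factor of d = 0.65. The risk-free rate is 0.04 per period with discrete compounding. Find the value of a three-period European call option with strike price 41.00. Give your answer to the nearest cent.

Risk-neutral probability p = (1 + 0.04 − 0.65)/(1.2 − 0.65) = 0.3900/0.5500 = 0.7091
Terminal stock prices: S_uuu = 69.12, S_uud = 37.44, S_udd = 20.28, S_ddd = 10.98
Terminal payoffs (S − K): max(28.12, 0) = 28.12, max(-3.56, 0) = 0, max(-20.72, 0) = 0, max(-30.02, 0) = 0
Node uu (S = 57.6): V_uu = 1/1.04·[0.7091·28.1200 + 0.2909·0.0000] = 19.1727
Node ud (S = 31.2): V_ud = 1/1.04·[0.7091·0.0000 + 0.2909·0.0000] = 0.0000
Node dd (S = 16.9): V_dd = 1/1.04·[0.7091·0.0000 + 0.2909·0.0000] = 0.0000
Node u (S = 48): V_u = 1/1.04·[0.7091·19.1727 + 0.2909·0.0000] = 13.0723
Node d (S = 26): V_d = 1/1.04·[0.7091·0.0000 + 0.2909·0.0000] = 0.0000
Node 0 (S = 40): V_0 = 1/1.04·[0.7091·13.0723 + 0.2909·0.0000] = 8.9129

8.91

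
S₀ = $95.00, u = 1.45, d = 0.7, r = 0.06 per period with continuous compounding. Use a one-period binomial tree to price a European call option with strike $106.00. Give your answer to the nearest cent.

Risk-neutral probability p = (e^0.06 − 0.7)/(1.45 − 0.7) = 0.3618/0.7500 = 0.4824
Terminal stock prices: S_u = 137.8, S_d = 66.5
Terminal payoffs (S − K): max(31.75, 0) = 31.75, max(-39.5, 0) = 0
Node 0 (S = 95): V_0 = e^(−0.06)·[0.4824·31.7500 + 0.5176·0.0000] = 14.4257

$14.43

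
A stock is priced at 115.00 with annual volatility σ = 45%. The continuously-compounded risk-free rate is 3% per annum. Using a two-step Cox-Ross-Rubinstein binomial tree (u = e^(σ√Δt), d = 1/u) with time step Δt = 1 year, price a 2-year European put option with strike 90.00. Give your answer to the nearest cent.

CRR parameters: u = e^(σ√Δt) = e^(0.45·√1) = 1.5683, d = 1/u = 0.6376
Per-period rate: rΔt = 0.03·1 = 0.03, so R = e^0.03 = 1.0305
Risk-neutral probability p = (e^0.03 − 0.6376)/(1.5683 − 0.6376) = 0.3928/0.9307 = 0.4221
Terminal stock prices: S_uu = 282.9, S_ud = 115, S_dd = 46.76
Terminal payoffs (K − S): max(-192.9, 0) = 0, max(-25, 0) = 0, max(43.24, 0) = 43.24
Node u (S = 180.4): V_u = e^(−0.03)·[0.4221·0.0000 + 0.5779·0.0000] = 0.0000
Node d (S = 73.33): V_d = e^(−0.03)·[0.4221·0.0000 + 0.5779·43.2445] = 24.2531
Node 0 (S = 115): V_0 = e^(−0.03)·[0.4221·0.0000 + 0.5779·24.2531] = 13.6020

13.60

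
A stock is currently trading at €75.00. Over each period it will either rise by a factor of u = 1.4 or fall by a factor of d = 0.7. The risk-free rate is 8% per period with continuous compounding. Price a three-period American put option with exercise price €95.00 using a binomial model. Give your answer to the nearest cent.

Risk-neutral probability p = (e^0.08 − 0.7)/(1.4 − 0.7) = 0.3833/0.7000 = 0.5476
Terminal stock prices: S_uuu = 205.8, S_uud = 102.9, S_udd = 51.45, S_ddd = 25.72
Terminal payoffs (K − S): max(-110.8, 0) = 0, max(-7.9, 0) = 0, max(43.55, 0) = 43.55, max(69.28, 0) = 69.28
Node uu (S = 147): continuation = e^(−0.08)·[0.5476·0.0000 + 0.4524·0.0000] = 0.0000; exercise value = 0.0000 ≤ continuation, so V_uu = 0.0000
Node ud (S = 73.5): continuation = e^(−0.08)·[0.5476·0.0000 + 0.4524·43.5500] = 18.1891; exercise value = 21.5000 > continuation, so V_ud = 21.5000 (exercise)
Node dd (S = 36.75): continuation = e^(−0.08)·[0.5476·43.5500 + 0.4524·69.2750] = 50.9461; exercise value = 58.2500 > continuation, so V_dd = 58.2500 (exercise)
Node u (S = 105): continuation = e^(−0.08)·[0.5476·0.0000 + 0.4524·21.5000] = 8.9797; exercise value = 0.0000 ≤ continuation, so V_u = 8.9797
Node d (S = 52.5): continuation = e^(−0.08)·[0.5476·21.5000 + 0.4524·58.2500] = 35.1961; exercise value = 42.5000 > continuation, so V_d = 42.5000 (exercise)
Node 0 (S = 75): continuation = e^(−0.08)·[0.5476·8.9797 + 0.4524·42.5000] = 22.2894; exercise value = 20.0000 ≤ continuation, so V_0 = 22.2894

€22.29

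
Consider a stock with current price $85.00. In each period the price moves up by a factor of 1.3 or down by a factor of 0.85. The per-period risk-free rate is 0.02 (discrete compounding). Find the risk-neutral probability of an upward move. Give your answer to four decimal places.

p = 0.3778

Risk-neutral probability p = (1 + 0.02 − 0.85)/(1.3 − 0.85) = 0.1700/0.4500 = 0.3778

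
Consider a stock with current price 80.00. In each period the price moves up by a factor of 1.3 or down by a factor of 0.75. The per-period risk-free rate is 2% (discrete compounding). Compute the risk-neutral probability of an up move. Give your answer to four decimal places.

Risk-neutral probability p = (1 + 0.02 − 0.75)/(1.3 − 0.75) = 0.2700/0.5500 = 0.4909

p = 0.4909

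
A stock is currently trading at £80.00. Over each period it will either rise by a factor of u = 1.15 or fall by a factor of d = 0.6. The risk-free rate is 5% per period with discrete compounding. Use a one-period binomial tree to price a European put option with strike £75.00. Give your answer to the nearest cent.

Risk-neutral probability p = (1 + 0.05 − 0.6)/(1.15 − 0.6) = 0.4500/0.5500 = 0.8182
Terminal stock prices: S_u = 92, S_d = 48
Terminal payoffs (K − S): max(-17, 0) = 0, max(27, 0) = 27
Node 0 (S = 80): V_0 = 1/1.05·[0.8182·0.0000 + 0.1818·27.0000] = 4.6753

£4.68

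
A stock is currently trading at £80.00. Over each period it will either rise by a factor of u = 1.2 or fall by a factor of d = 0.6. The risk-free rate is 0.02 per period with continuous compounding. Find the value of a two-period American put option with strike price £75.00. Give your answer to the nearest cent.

£11.44

Risk-neutral probability p = (e^0.02 − 0.6)/(1.2 − 0.6) = 0.4202/0.6000 = 0.7003
Terminal stock prices: S_uu = 115.2, S_ud = 57.6, S_dd = 28.8
Terminal payoffs (K − S): max(-40.2, 0) = 0, max(17.4, 0) = 17.4, max(46.2, 0) = 46.2
Node u (S = 96): continuation = e^(−0.02)·[0.7003·0.0000 + 0.2997·17.4000] = 5.1109; exercise value = 0.0000 ≤ continuation, so V_u = 5.1109
Node d (S = 48): continuation = e^(−0.02)·[0.7003·17.4000 + 0.2997·46.2000] = 25.5149; exercise value = 27.0000 > continuation, so V_d = 27.0000 (exercise)
Node 0 (S = 80): continuation = e^(−0.02)·[0.7003·5.1109 + 0.2997·27.0000] = 11.4392; exercise value = 0.0000 ≤ continuation, so V_0 = 11.4392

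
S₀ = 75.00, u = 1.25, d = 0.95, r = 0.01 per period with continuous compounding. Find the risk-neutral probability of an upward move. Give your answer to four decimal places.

Risk-neutral probability p = (e^0.01 − 0.95)/(1.25 − 0.95) = 0.0601/0.3000 = 0.2002

p = 0.2002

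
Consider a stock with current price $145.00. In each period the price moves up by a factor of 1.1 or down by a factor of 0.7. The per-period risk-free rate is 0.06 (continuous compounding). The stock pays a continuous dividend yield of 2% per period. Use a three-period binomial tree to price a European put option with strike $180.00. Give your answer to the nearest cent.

$20.51

Per-period risk-free factor R = e^0.06 = 1.0618; dividend-adjusted growth = e^(0.06−0.02) = 1.0408.
Risk-neutral probability p = (1.0408 − 0.7)/(1.1 − 0.7) = 0.3408/0.4000 = 0.8520
Terminal stock prices: S_uuu = 193, S_uud = 122.8, S_udd = 78.15, S_ddd = 49.73
Terminal payoffs (K − S): max(-13, 0) = 0, max(57.19, 0) = 57.19, max(101.8, 0) = 101.8, max(130.3, 0) = 130.3
Node uu (S = 175.5): V_uu = e^(−0.06)·[0.8520·0.0000 + 0.1480·57.1850] = 7.9691
Node ud (S = 111.6): V_ud = e^(−0.06)·[0.8520·57.1850 + 0.1480·101.8450] = 60.0784
Node dd (S = 71.05): V_dd = e^(−0.06)·[0.8520·101.8450 + 0.1480·130.2650] = 99.8745
Node u (S = 159.5): V_u = e^(−0.06)·[0.8520·7.9691 + 0.1480·60.0784] = 14.7667
Node d (S = 101.5): V_d = e^(−0.06)·[0.8520·60.0784 + 0.1480·99.8745] = 62.1256
Node 0 (S = 145): V_0 = e^(−0.06)·[0.8520·14.7667 + 0.1480·62.1256] = 20.5065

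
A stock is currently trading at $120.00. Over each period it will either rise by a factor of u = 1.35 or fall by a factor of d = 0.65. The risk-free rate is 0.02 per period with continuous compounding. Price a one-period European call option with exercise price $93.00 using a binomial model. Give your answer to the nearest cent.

$35.77

Risk-neutral probability p = (e^0.02 − 0.65)/(1.35 − 0.65) = 0.3702/0.7000 = 0.5289
Terminal stock prices: S_u = 162, S_d = 78
Terminal payoffs (S − K): max(69, 0) = 69, max(-15, 0) = 0
Node 0 (S = 120): V_0 = e^(−0.02)·[0.5289·69.0000 + 0.4711·0.0000] = 35.7687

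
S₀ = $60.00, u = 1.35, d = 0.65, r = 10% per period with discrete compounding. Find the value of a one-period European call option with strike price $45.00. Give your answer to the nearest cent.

$21.04

Risk-neutral probability p = (1 + 0.1 − 0.65)/(1.35 − 0.65) = 0.4500/0.7000 = 0.6429
Terminal stock prices: S_u = 81, S_d = 39
Terminal payoffs (S − K): max(36, 0) = 36, max(-6, 0) = 0
Node 0 (S = 60): V_0 = 1/1.1·[0.6429·36.0000 + 0.3571·0.0000] = 21.0390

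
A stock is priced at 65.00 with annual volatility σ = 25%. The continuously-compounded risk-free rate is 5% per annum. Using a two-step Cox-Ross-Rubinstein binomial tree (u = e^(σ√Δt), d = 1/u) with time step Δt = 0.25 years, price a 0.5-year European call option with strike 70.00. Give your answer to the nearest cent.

3.54

CRR parameters: u = e^(σ√Δt) = e^(0.25·√0.25) = 1.1331, d = 1/u = 0.8825
Per-period rate: rΔt = 0.05·0.25 = 0.0125, so R = e^0.0125 = 1.0126
Risk-neutral probability p = (e^0.0125 − 0.8825)/(1.1331 − 0.8825) = 0.1301/0.2507 = 0.5190
Terminal stock prices: S_uu = 83.46, S_ud = 65, S_dd = 50.62
Terminal payoffs (S − K): max(13.46, 0) = 13.46, max(-5, 0) = 0, max(-19.38, 0) = 0
Node u (S = 73.65): V_u = e^(−0.0125)·[0.5190·13.4617 + 0.4810·0.0000] = 6.8995
Node d (S = 57.36): V_d = e^(−0.0125)·[0.5190·0.0000 + 0.4810·0.0000] = 0.0000
Node 0 (S = 65): V_0 = e^(−0.0125)·[0.5190·6.8995 + 0.4810·0.0000] = 3.5362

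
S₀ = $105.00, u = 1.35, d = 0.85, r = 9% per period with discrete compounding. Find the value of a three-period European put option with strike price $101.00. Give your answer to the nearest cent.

$3.96

Risk-neutral probability p = (1 + 0.09 − 0.85)/(1.35 − 0.85) = 0.2400/0.5000 = 0.4800
Terminal stock prices: S_uuu = 258.3, S_uud = 162.7, S_udd = 102.4, S_ddd = 64.48
Terminal payoffs (K − S): max(-157.3, 0) = 0, max(-61.66, 0) = 0, max(-1.414, 0) = 0, max(36.52, 0) = 36.52
Node uu (S = 191.4): V_uu = 1/1.09·[0.4800·0.0000 + 0.5200·0.0000] = 0.0000
Node ud (S = 120.5): V_ud = 1/1.09·[0.4800·0.0000 + 0.5200·0.0000] = 0.0000
Node dd (S = 75.86): V_dd = 1/1.09·[0.4800·0.0000 + 0.5200·36.5169] = 17.4209
Node u (S = 141.8): V_u = 1/1.09·[0.4800·0.0000 + 0.5200·0.0000] = 0.0000
Node d (S = 89.25): V_d = 1/1.09·[0.4800·0.0000 + 0.5200·17.4209] = 8.3109
Node 0 (S = 105): V_0 = 1/1.09·[0.4800·0.0000 + 0.5200·8.3109] = 3.9648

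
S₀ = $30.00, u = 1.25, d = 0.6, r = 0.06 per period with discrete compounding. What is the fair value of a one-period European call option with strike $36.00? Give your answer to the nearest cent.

Risk-neutral probability p = (1 + 0.06 − 0.6)/(1.25 − 0.6) = 0.4600/0.6500 = 0.7077
Terminal stock prices: S_u = 37.5, S_d = 18
Terminal payoffs (S − K): max(1.5, 0) = 1.5, max(-18, 0) = 0
Node 0 (S = 30): V_0 = 1/1.06·[0.7077·1.5000 + 0.2923·0.0000] = 1.0015

$1.00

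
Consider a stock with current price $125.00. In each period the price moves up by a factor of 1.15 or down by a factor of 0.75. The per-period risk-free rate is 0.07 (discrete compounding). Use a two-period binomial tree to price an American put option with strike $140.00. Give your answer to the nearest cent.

Risk-neutral probability p = (1 + 0.07 − 0.75)/(1.15 − 0.75) = 0.3200/0.4000 = 0.8000
Terminal stock prices: S_uu = 165.3, S_ud = 107.8, S_dd = 70.31
Terminal payoffs (K − S): max(-25.31, 0) = 0, max(32.19, 0) = 32.19, max(69.69, 0) = 69.69
Node u (S = 143.8): continuation = 1/1.07·[0.8000·0.0000 + 0.2000·32.1875] = 6.0164; exercise value = 0.0000 ≤ continuation, so V_u = 6.0164
Node d (S = 93.75): continuation = 1/1.07·[0.8000·32.1875 + 0.2000·69.6875] = 37.0911; exercise value = 46.2500 > continuation, so V_d = 46.2500 (exercise)
Node 0 (S = 125): continuation = 1/1.07·[0.8000·6.0164 + 0.2000·46.2500] = 13.1431; exercise value = 15.0000 > continuation, so V_0 = 15.0000 (exercise)

$15.00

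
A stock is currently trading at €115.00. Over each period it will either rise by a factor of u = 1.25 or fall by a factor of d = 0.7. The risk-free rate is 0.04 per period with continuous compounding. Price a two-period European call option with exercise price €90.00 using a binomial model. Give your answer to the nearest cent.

Risk-neutral probability p = (e^0.04 − 0.7)/(1.25 − 0.7) = 0.3408/0.5500 = 0.6197
Terminal stock prices: S_uu = 179.7, S_ud = 100.6, S_dd = 56.35
Terminal payoffs (S − K): max(89.69, 0) = 89.69, max(10.62, 0) = 10.62, max(-33.65, 0) = 0
Node u (S = 143.8): V_u = e^(−0.04)·[0.6197·89.6875 + 0.3803·10.6250] = 57.2790
Node d (S = 80.5): V_d = e^(−0.04)·[0.6197·10.6250 + 0.3803·0.0000] = 6.3257
Node 0 (S = 115): V_0 = e^(−0.04)·[0.6197·57.2790 + 0.3803·6.3257] = 36.4131

€36.41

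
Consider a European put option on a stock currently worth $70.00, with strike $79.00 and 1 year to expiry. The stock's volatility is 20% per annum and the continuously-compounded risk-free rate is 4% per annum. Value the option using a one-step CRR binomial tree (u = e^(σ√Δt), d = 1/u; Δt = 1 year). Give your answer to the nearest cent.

$9.35

CRR parameters: u = e^(σ√Δt) = e^(0.2·√1) = 1.2214, d = 1/u = 0.8187
Per-period rate: rΔt = 0.04·1 = 0.04, so R = e^0.04 = 1.0408
Risk-neutral probability p = (e^0.04 − 0.8187)/(1.2214 − 0.8187) = 0.2221/0.4027 = 0.5515
Terminal stock prices: S_u = 85.5, S_d = 57.31
Terminal payoffs (K − S): max(-6.498, 0) = 0, max(21.69, 0) = 21.69
Node 0 (S = 70): V_0 = e^(−0.04)·[0.5515·0.0000 + 0.4485·21.6888] = 9.3457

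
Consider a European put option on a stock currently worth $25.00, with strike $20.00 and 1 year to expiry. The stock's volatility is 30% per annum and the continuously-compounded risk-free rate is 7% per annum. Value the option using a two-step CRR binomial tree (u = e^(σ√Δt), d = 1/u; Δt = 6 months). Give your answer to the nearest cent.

CRR parameters: u = e^(σ√Δt) = e^(0.3·√0.5) = 1.2363, d = 1/u = 0.8089
Per-period rate: rΔt = 0.07·0.5 = 0.035, so R = e^0.035 = 1.0356
Risk-neutral probability p = (e^0.035 − 0.8089)/(1.2363 − 0.8089) = 0.2268/0.4275 = 0.5305
Terminal stock prices: S_uu = 38.21, S_ud = 25, S_dd = 16.36
Terminal payoffs (K − S): max(-18.21, 0) = 0, max(-5, 0) = 0, max(3.644, 0) = 3.644
Node u (S = 30.91): V_u = e^(−0.035)·[0.5305·0.0000 + 0.4695·0.0000] = 0.0000
Node d (S = 20.22): V_d = e^(−0.035)·[0.5305·0.0000 + 0.4695·3.6437] = 1.6519
Node 0 (S = 25): V_0 = e^(−0.035)·[0.5305·0.0000 + 0.4695·1.6519] = 0.7489

$0.75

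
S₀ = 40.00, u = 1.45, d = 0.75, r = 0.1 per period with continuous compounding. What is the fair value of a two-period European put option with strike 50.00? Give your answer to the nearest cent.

Risk-neutral probability p = (e^0.1 − 0.75)/(1.45 − 0.75) = 0.3552/0.7000 = 0.5074
Terminal stock prices: S_uu = 84.1, S_ud = 43.5, S_dd = 22.5
Terminal payoffs (K − S): max(-34.1, 0) = 0, max(6.5, 0) = 6.5, max(27.5, 0) = 27.5
Node u (S = 58): V_u = e^(−0.1)·[0.5074·0.0000 + 0.4926·6.5000] = 2.8973
Node d (S = 30): V_d = e^(−0.1)·[0.5074·6.5000 + 0.4926·27.5000] = 15.2419
Node 0 (S = 40): V_0 = e^(−0.1)·[0.5074·2.8973 + 0.4926·15.2419] = 8.1240

8.12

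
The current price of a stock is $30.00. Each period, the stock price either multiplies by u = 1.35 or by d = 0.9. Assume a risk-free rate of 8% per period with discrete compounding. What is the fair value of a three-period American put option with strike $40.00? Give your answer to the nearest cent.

Risk-neutral probability p = (1 + 0.08 − 0.9)/(1.35 − 0.9) = 0.1800/0.4500 = 0.4000
Terminal stock prices: S_uuu = 73.81, S_uud = 49.21, S_udd = 32.8, S_ddd = 21.87
Terminal payoffs (K − S): max(-33.81, 0) = 0, max(-9.208, 0) = 0, max(7.195, 0) = 7.195, max(18.13, 0) = 18.13
Node uu (S = 54.68): continuation = 1/1.08·[0.4000·0.0000 + 0.6000·0.0000] = 0.0000; exercise value = 0.0000 ≤ continuation, so V_uu = 0.0000
Node ud (S = 36.45): continuation = 1/1.08·[0.4000·0.0000 + 0.6000·7.1950] = 3.9972; exercise value = 3.5500 ≤ continuation, so V_ud = 3.9972
Node dd (S = 24.3): continuation = 1/1.08·[0.4000·7.1950 + 0.6000·18.1300] = 12.7370; exercise value = 15.7000 > continuation, so V_dd = 15.7000 (exercise)
Node u (S = 40.5): continuation = 1/1.08·[0.4000·0.0000 + 0.6000·3.9972] = 2.2207; exercise value = 0.0000 ≤ continuation, so V_u = 2.2207
Node d (S = 27): continuation = 1/1.08·[0.4000·3.9972 + 0.6000·15.7000] = 10.2027; exercise value = 13.0000 > continuation, so V_d = 13.0000 (exercise)
Node 0 (S = 30): continuation = 1/1.08·[0.4000·2.2207 + 0.6000·13.0000] = 8.0447; exercise value = 10.0000 > continuation, so V_0 = 10.0000 (exercise)

$10.00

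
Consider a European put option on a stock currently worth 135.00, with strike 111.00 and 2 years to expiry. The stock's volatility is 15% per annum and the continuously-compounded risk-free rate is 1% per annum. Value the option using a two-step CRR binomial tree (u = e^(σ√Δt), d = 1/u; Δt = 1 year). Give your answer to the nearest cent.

2.74

CRR parameters: u = e^(σ√Δt) = e^(0.15·√1) = 1.1618, d = 1/u = 0.8607
Per-period rate: rΔt = 0.01·1 = 0.01, so R = e^0.01 = 1.0101
Risk-neutral probability p = (e^0.01 − 0.8607)/(1.1618 − 0.8607) = 0.1493/0.3011 = 0.4959
Terminal stock prices: S_uu = 182.2, S_ud = 135, S_dd = 100
Terminal payoffs (K − S): max(-71.23, 0) = 0, max(-24, 0) = 0, max(10.99, 0) = 10.99
Node u (S = 156.8): V_u = e^(−0.01)·[0.4959·0.0000 + 0.5041·0.0000] = 0.0000
Node d (S = 116.2): V_d = e^(−0.01)·[0.4959·0.0000 + 0.5041·10.9895] = 5.4842
Node 0 (S = 135): V_0 = e^(−0.01)·[0.4959·0.0000 + 0.5041·5.4842] = 2.7368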